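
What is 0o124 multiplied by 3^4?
Convert 0o124 (octal) → 1×64 + 2×8 + 4 = 84 (decimal)
Convert 3^4 (power) → 81 (decimal)
Compute 84 × 81 = 6804
6804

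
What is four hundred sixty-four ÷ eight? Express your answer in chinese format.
Convert four hundred sixty-four (English words) → 4×100 + 64 = 464 (decimal)
Convert eight (English words) → 8 (decimal)
Compute 464 ÷ 8 = 58
Convert 58 (decimal) → 58 = 5×10 + 8 → 五十八 (Chinese numeral)
五十八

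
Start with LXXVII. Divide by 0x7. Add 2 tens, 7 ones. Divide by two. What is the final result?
Convert LXXVII (Roman numeral) → 50 + 10 + 10 + 5 + 1 + 1 = 77 (decimal)
Start: 77
Convert 0x7 (hexadecimal) → 7 (decimal)
77 ÷ 7 = 11
Convert 2 tens, 7 ones (place-value notation) → 2×10 + 7 = 27 (decimal)
11 + 27 = 38
Convert two (English words) → 2 (decimal)
38 ÷ 2 = 19
19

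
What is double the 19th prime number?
The 19th prime number = 67
Compute 67 × 2 = 134
134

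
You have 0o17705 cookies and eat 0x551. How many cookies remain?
Convert 0o17705 (octal) → 1×4096 + 7×512 + 7×64 + 5 = 8133 (decimal)
Convert 0x551 (hexadecimal) → 5×256 + 5×16 + 1 = 1361 (decimal)
Compute 8133 - 1361 = 6772
6772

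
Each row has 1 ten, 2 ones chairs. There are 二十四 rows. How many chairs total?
Convert 1 ten, 2 ones (place-value notation) → 1×10 + 2 = 12 (decimal)
Convert 二十四 (Chinese numeral) → 2×10 + 4 = 24 (decimal)
Compute 12 × 24 = 288
288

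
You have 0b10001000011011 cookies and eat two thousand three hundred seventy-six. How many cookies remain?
Convert 0b10001000011011 (binary) → 8192 + 512 + 16 + 8 + 2 + 1 = 8731 (decimal)
Convert two thousand three hundred seventy-six (English words) → 2×1000 + 3×100 + 76 = 2376 (decimal)
Compute 8731 - 2376 = 6355
6355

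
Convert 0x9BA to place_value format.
Convert 0x9BA (hexadecimal) → 9×256 + 11×16 + 10 = 2490 (decimal)
Convert 2490 (decimal) → 2490 = 2×1000 + 4×100 + 9×10 → 2 thousands, 4 hundreds, 9 tens (place-value notation)
2 thousands, 4 hundreds, 9 tens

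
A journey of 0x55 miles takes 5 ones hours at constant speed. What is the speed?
Convert 0x55 (hexadecimal) → 5×16 + 5 = 85 (decimal)
Convert 5 ones (place-value notation) → 5 (decimal)
Compute 85 ÷ 5 = 17
17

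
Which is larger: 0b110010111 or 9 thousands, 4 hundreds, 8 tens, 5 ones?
Convert 0b110010111 (binary) → 256 + 128 + 16 + 4 + 2 + 1 = 407 (decimal)
Convert 9 thousands, 4 hundreds, 8 tens, 5 ones (place-value notation) → 9×1000 + 4×100 + 8×10 + 5 = 9485 (decimal)
Compare 407 vs 9485: larger = 9485
9485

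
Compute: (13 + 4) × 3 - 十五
Convert 十五 (Chinese numeral) → 1×10 + 5 = 15 (decimal)
Expression in decimal: (13 + 4) × 3 - 15
Parentheses first: 13 + 4 = 17
Multiply: 17 × 3 = 51
Subtract: 51 - 15 = 36
36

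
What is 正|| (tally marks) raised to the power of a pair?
Convert 正|| (tally marks) → 5 + 2 = 7 (decimal)
Convert a pair (colloquial) → 2 (decimal)
Compute 7 ^ 2 = 49
49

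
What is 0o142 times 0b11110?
Convert 0o142 (octal) → 1×64 + 4×8 + 2 = 98 (decimal)
Convert 0b11110 (binary) → 16 + 8 + 4 + 2 = 30 (decimal)
Compute 98 × 30 = 2940
2940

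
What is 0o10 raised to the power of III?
Convert 0o10 (octal) → 1×8 = 8 (decimal)
Convert III (Roman numeral) → 1 + 1 + 1 = 3 (decimal)
Compute 8 ^ 3 = 512
512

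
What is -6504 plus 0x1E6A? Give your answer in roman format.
Convert 0x1E6A (hexadecimal) → 1×4096 + 14×256 + 6×16 + 10 = 7786 (decimal)
Compute -6504 + 7786 = 1282
Convert 1282 (decimal) → 1282 = 1000 + 100 + 100 + 50 + 10 + 10 + 10 + 1 + 1 → MCCLXXXII (Roman numeral)
MCCLXXXII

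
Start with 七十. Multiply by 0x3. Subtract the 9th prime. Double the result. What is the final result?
Convert 七十 (Chinese numeral) → 7×10 = 70 (decimal)
Start: 70
Convert 0x3 (hexadecimal) → 3 (decimal)
70 × 3 = 210
Convert the 9th prime (prime index) → 23 (decimal)
210 - 23 = 187
187 × 2 = 374
374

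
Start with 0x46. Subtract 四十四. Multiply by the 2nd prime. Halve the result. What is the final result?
Convert 0x46 (hexadecimal) → 4×16 + 6 = 70 (decimal)
Start: 70
Convert 四十四 (Chinese numeral) → 4×10 + 4 = 44 (decimal)
70 - 44 = 26
Convert the 2nd prime (prime index) → 3 (decimal)
26 × 3 = 78
78 ÷ 2 = 39
39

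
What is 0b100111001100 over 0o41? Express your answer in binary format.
Convert 0b100111001100 (binary) → 2048 + 256 + 128 + 64 + 8 + 4 = 2508 (decimal)
Convert 0o41 (octal) → 4×8 + 1 = 33 (decimal)
Compute 2508 ÷ 33 = 76
Convert 76 (decimal) → 76 = 64 + 8 + 4 → 0b1001100 (binary)
0b1001100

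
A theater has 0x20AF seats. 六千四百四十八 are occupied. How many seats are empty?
Convert 0x20AF (hexadecimal) → 2×4096 + 10×16 + 15 = 8367 (decimal)
Convert 六千四百四十八 (Chinese numeral) → 6×1000 + 4×100 + 4×10 + 8 = 6448 (decimal)
Compute 8367 - 6448 = 1919
1919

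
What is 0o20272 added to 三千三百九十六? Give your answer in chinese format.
Convert 0o20272 (octal) → 2×4096 + 2×64 + 7×8 + 2 = 8378 (decimal)
Convert 三千三百九十六 (Chinese numeral) → 3×1000 + 3×100 + 9×10 + 6 = 3396 (decimal)
Compute 8378 + 3396 = 11774
Convert 11774 (decimal) → 11774 = 1×10000 + 1×1000 + 7×100 + 7×10 + 4 → 一万一千七百七十四 (Chinese numeral)
一万一千七百七十四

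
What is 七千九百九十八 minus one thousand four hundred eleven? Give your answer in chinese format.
Convert 七千九百九十八 (Chinese numeral) → 7×1000 + 9×100 + 9×10 + 8 = 7998 (decimal)
Convert one thousand four hundred eleven (English words) → 1×1000 + 4×100 + 11 = 1411 (decimal)
Compute 7998 - 1411 = 6587
Convert 6587 (decimal) → 6587 = 6×1000 + 5×100 + 8×10 + 7 → 六千五百八十七 (Chinese numeral)
六千五百八十七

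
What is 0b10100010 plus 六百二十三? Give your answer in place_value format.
Convert 0b10100010 (binary) → 128 + 32 + 2 = 162 (decimal)
Convert 六百二十三 (Chinese numeral) → 6×100 + 2×10 + 3 = 623 (decimal)
Compute 162 + 623 = 785
Convert 785 (decimal) → 785 = 7×100 + 8×10 + 5 → 7 hundreds, 8 tens, 5 ones (place-value notation)
7 hundreds, 8 tens, 5 ones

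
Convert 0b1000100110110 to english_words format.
Convert 0b1000100110110 (binary) → 4096 + 256 + 32 + 16 + 4 + 2 = 4406 (decimal)
Convert 4406 (decimal) → 4406 = 4×1000 + 4×100 + 6 → four thousand four hundred six (English words)
four thousand four hundred six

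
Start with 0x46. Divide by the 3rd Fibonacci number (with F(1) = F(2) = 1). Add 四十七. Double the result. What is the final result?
Convert 0x46 (hexadecimal) → 4×16 + 6 = 70 (decimal)
Start: 70
Convert the 3rd Fibonacci number (with F(1) = F(2) = 1) (Fibonacci index) → 1, 1, 2 → 2 (decimal)
70 ÷ 2 = 35
Convert 四十七 (Chinese numeral) → 4×10 + 7 = 47 (decimal)
35 + 47 = 82
82 × 2 = 164
164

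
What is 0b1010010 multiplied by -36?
Convert 0b1010010 (binary) → 64 + 16 + 2 = 82 (decimal)
Compute 82 × -36 = -2952
-2952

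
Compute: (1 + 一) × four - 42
Convert 一 (Chinese numeral) → 1 (decimal)
Convert four (English words) → 4 (decimal)
Expression in decimal: (1 + 1) × 4 - 42
Parentheses first: 1 + 1 = 2
Multiply: 2 × 4 = 8
Subtract: 8 - 42 = -34
-34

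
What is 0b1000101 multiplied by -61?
Convert 0b1000101 (binary) → 64 + 4 + 1 = 69 (decimal)
Compute 69 × -61 = -4209
-4209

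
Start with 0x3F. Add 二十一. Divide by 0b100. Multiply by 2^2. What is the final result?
Convert 0x3F (hexadecimal) → 3×16 + 15 = 63 (decimal)
Start: 63
Convert 二十一 (Chinese numeral) → 2×10 + 1 = 21 (decimal)
63 + 21 = 84
Convert 0b100 (binary) → 4 (decimal)
84 ÷ 4 = 21
Convert 2^2 (power) → 4 (decimal)
21 × 4 = 84
84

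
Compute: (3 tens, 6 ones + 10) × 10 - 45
Convert 3 tens, 6 ones (place-value notation) → 3×10 + 6 = 36 (decimal)
Expression in decimal: (36 + 10) × 10 - 45
Parentheses first: 36 + 10 = 46
Multiply: 46 × 10 = 460
Subtract: 460 - 45 = 415
415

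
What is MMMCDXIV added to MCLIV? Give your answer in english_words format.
Convert MMMCDXIV (Roman numeral) → 1000 + 1000 + 1000 + 400 + 10 + 4 = 3414 (decimal)
Convert MCLIV (Roman numeral) → 1000 + 100 + 50 + 4 = 1154 (decimal)
Compute 3414 + 1154 = 4568
Convert 4568 (decimal) → 4568 = 4×1000 + 5×100 + 68 → four thousand five hundred sixty-eight (English words)
four thousand five hundred sixty-eight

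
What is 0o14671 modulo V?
Convert 0o14671 (octal) → 1×4096 + 4×512 + 6×64 + 7×8 + 1 = 6585 (decimal)
Convert V (Roman numeral) → 5 (decimal)
Compute 6585 mod 5 = 0
0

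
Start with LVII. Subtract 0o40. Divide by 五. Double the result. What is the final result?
Convert LVII (Roman numeral) → 50 + 5 + 1 + 1 = 57 (decimal)
Start: 57
Convert 0o40 (octal) → 4×8 = 32 (decimal)
57 - 32 = 25
Convert 五 (Chinese numeral) → 5 (decimal)
25 ÷ 5 = 5
5 × 2 = 10
10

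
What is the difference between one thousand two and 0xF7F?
Convert one thousand two (English words) → 1×1000 + 2 = 1002 (decimal)
Convert 0xF7F (hexadecimal) → 15×256 + 7×16 + 15 = 3967 (decimal)
Difference: |1002 - 3967| = 2965
2965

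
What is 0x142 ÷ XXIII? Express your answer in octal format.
Convert 0x142 (hexadecimal) → 1×256 + 4×16 + 2 = 322 (decimal)
Convert XXIII (Roman numeral) → 10 + 10 + 1 + 1 + 1 = 23 (decimal)
Compute 322 ÷ 23 = 14
Convert 14 (decimal) → 14 = 1×8 + 6 → 0o16 (octal)
0o16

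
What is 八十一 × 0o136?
Convert 八十一 (Chinese numeral) → 8×10 + 1 = 81 (decimal)
Convert 0o136 (octal) → 1×64 + 3×8 + 6 = 94 (decimal)
Compute 81 × 94 = 7614
7614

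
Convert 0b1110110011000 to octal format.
Convert 0b1110110011000 (binary) → 4096 + 2048 + 1024 + 256 + 128 + 16 + 8 = 7576 (decimal)
Convert 7576 (decimal) → 7576 = 1×4096 + 6×512 + 6×64 + 3×8 → 0o16630 (octal)
0o16630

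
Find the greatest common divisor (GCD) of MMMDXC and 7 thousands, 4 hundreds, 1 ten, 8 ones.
Convert MMMDXC (Roman numeral) → 1000 + 1000 + 1000 + 500 + 90 = 3590 (decimal)
Convert 7 thousands, 4 hundreds, 1 ten, 8 ones (place-value notation) → 7×1000 + 4×100 + 1×10 + 8 = 7418 (decimal)
Compute gcd(3590, 7418) = 2
2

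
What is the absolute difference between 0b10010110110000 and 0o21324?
Convert 0b10010110110000 (binary) → 8192 + 1024 + 256 + 128 + 32 + 16 = 9648 (decimal)
Convert 0o21324 (octal) → 2×4096 + 1×512 + 3×64 + 2×8 + 4 = 8916 (decimal)
Compute |9648 - 8916| = 732
732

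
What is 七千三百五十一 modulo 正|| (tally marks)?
Convert 七千三百五十一 (Chinese numeral) → 7×1000 + 3×100 + 5×10 + 1 = 7351 (decimal)
Convert 正|| (tally marks) → 5 + 2 = 7 (decimal)
Compute 7351 mod 7 = 1
1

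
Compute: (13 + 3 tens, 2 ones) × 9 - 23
Convert 3 tens, 2 ones (place-value notation) → 3×10 + 2 = 32 (decimal)
Expression in decimal: (13 + 32) × 9 - 23
Parentheses first: 13 + 32 = 45
Multiply: 45 × 9 = 405
Subtract: 405 - 23 = 382
382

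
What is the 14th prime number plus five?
The 14th prime number = 43
Convert five (English words) → 5 (decimal)
Compute 43 + 5 = 48
48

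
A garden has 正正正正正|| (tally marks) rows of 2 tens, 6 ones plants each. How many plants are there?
Convert 2 tens, 6 ones (place-value notation) → 2×10 + 6 = 26 (decimal)
Convert 正正正正正|| (tally marks) → 5 + 5 + 5 + 5 + 5 + 2 = 27 (decimal)
Compute 26 × 27 = 702
702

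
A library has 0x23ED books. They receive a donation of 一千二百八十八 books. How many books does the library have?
Convert 0x23ED (hexadecimal) → 2×4096 + 3×256 + 14×16 + 13 = 9197 (decimal)
Convert 一千二百八十八 (Chinese numeral) → 1×1000 + 2×100 + 8×10 + 8 = 1288 (decimal)
Compute 9197 + 1288 = 10485
10485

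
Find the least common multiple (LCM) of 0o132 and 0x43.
Convert 0o132 (octal) → 1×64 + 3×8 + 2 = 90 (decimal)
Convert 0x43 (hexadecimal) → 4×16 + 3 = 67 (decimal)
Compute lcm(90, 67) = 6030
6030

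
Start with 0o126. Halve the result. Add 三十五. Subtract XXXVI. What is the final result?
Convert 0o126 (octal) → 1×64 + 2×8 + 6 = 86 (decimal)
Start: 86
86 ÷ 2 = 43
Convert 三十五 (Chinese numeral) → 3×10 + 5 = 35 (decimal)
43 + 35 = 78
Convert XXXVI (Roman numeral) → 10 + 10 + 10 + 5 + 1 = 36 (decimal)
78 - 36 = 42
42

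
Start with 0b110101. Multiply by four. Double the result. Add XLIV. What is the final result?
Convert 0b110101 (binary) → 32 + 16 + 4 + 1 = 53 (decimal)
Start: 53
Convert four (English words) → 4 (decimal)
53 × 4 = 212
212 × 2 = 424
Convert XLIV (Roman numeral) → 40 + 4 = 44 (decimal)
424 + 44 = 468
468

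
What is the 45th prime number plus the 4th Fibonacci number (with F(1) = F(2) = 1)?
The 45th prime number = 197
Convert the 4th Fibonacci number (with F(1) = F(2) = 1) (Fibonacci index) → 1, 1, 2, 3 → 3 (decimal)
Compute 197 + 3 = 200
200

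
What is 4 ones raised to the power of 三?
Convert 4 ones (place-value notation) → 4 (decimal)
Convert 三 (Chinese numeral) → 3 (decimal)
Compute 4 ^ 3 = 64
64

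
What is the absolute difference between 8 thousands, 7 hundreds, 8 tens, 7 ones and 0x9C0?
Convert 8 thousands, 7 hundreds, 8 tens, 7 ones (place-value notation) → 8×1000 + 7×100 + 8×10 + 7 = 8787 (decimal)
Convert 0x9C0 (hexadecimal) → 9×256 + 12×16 = 2496 (decimal)
Compute |8787 - 2496| = 6291
6291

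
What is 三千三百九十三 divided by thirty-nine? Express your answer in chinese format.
Convert 三千三百九十三 (Chinese numeral) → 3×1000 + 3×100 + 9×10 + 3 = 3393 (decimal)
Convert thirty-nine (English words) → 39 (decimal)
Compute 3393 ÷ 39 = 87
Convert 87 (decimal) → 87 = 8×10 + 7 → 八十七 (Chinese numeral)
八十七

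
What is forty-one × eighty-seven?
Convert forty-one (English words) → 41 (decimal)
Convert eighty-seven (English words) → 87 (decimal)
Compute 41 × 87 = 3567
3567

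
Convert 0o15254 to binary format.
Convert 0o15254 (octal) → 1×4096 + 5×512 + 2×64 + 5×8 + 4 = 6828 (decimal)
Convert 6828 (decimal) → 6828 = 4096 + 2048 + 512 + 128 + 32 + 8 + 4 → 0b1101010101100 (binary)
0b1101010101100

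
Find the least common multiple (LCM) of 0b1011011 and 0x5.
Convert 0b1011011 (binary) → 64 + 16 + 8 + 2 + 1 = 91 (decimal)
Convert 0x5 (hexadecimal) → 5 (decimal)
Compute lcm(91, 5) = 455
455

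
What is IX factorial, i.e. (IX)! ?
Convert IX (Roman numeral) → 9 (decimal)
Compute 9! = 362880
362880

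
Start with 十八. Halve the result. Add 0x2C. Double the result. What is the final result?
Convert 十八 (Chinese numeral) → 1×10 + 8 = 18 (decimal)
Start: 18
18 ÷ 2 = 9
Convert 0x2C (hexadecimal) → 2×16 + 12 = 44 (decimal)
9 + 44 = 53
53 × 2 = 106
106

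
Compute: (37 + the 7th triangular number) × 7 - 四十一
Convert the 7th triangular number (triangular index) → 7×8/2 = 28 (decimal)
Convert 四十一 (Chinese numeral) → 4×10 + 1 = 41 (decimal)
Expression in decimal: (37 + 28) × 7 - 41
Parentheses first: 37 + 28 = 65
Multiply: 65 × 7 = 455
Subtract: 455 - 41 = 414
414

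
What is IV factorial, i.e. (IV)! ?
Convert IV (Roman numeral) → 4 (decimal)
Compute 4! = 24
24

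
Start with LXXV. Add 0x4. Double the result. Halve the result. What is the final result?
Convert LXXV (Roman numeral) → 50 + 10 + 10 + 5 = 75 (decimal)
Start: 75
Convert 0x4 (hexadecimal) → 4 (decimal)
75 + 4 = 79
79 × 2 = 158
158 ÷ 2 = 79
79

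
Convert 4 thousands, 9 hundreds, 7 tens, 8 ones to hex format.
Convert 4 thousands, 9 hundreds, 7 tens, 8 ones (place-value notation) → 4×1000 + 9×100 + 7×10 + 8 = 4978 (decimal)
Convert 4978 (decimal) → 4978 = 1×4096 + 3×256 + 7×16 + 2 → 0x1372 (hexadecimal)
0x1372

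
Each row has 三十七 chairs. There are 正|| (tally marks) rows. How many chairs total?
Convert 三十七 (Chinese numeral) → 3×10 + 7 = 37 (decimal)
Convert 正|| (tally marks) → 5 + 2 = 7 (decimal)
Compute 37 × 7 = 259
259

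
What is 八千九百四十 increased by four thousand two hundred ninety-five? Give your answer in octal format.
Convert 八千九百四十 (Chinese numeral) → 8×1000 + 9×100 + 4×10 = 8940 (decimal)
Convert four thousand two hundred ninety-five (English words) → 4×1000 + 2×100 + 95 = 4295 (decimal)
Compute 8940 + 4295 = 13235
Convert 13235 (decimal) → 13235 = 3×4096 + 1×512 + 6×64 + 6×8 + 3 → 0o31663 (octal)
0o31663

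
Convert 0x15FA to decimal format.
Convert 0x15FA (hexadecimal) → 1×4096 + 5×256 + 15×16 + 10 = 5626 (decimal)
5626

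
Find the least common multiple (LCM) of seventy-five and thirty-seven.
Convert seventy-five (English words) → 75 (decimal)
Convert thirty-seven (English words) → 37 (decimal)
Compute lcm(75, 37) = 2775
2775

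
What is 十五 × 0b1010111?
Convert 十五 (Chinese numeral) → 1×10 + 5 = 15 (decimal)
Convert 0b1010111 (binary) → 64 + 16 + 4 + 2 + 1 = 87 (decimal)
Compute 15 × 87 = 1305
1305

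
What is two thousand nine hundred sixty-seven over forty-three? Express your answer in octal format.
Convert two thousand nine hundred sixty-seven (English words) → 2×1000 + 9×100 + 67 = 2967 (decimal)
Convert forty-three (English words) → 43 (decimal)
Compute 2967 ÷ 43 = 69
Convert 69 (decimal) → 69 = 1×64 + 5 → 0o105 (octal)
0o105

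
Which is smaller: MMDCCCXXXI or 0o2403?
Convert MMDCCCXXXI (Roman numeral) → 1000 + 1000 + 500 + 100 + 100 + 100 + 10 + 10 + 10 + 1 = 2831 (decimal)
Convert 0o2403 (octal) → 2×512 + 4×64 + 3 = 1283 (decimal)
Compare 2831 vs 1283: smaller = 1283
1283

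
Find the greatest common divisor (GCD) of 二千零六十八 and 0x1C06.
Convert 二千零六十八 (Chinese numeral) → 2×1000 + 6×10 + 8 = 2068 (decimal)
Convert 0x1C06 (hexadecimal) → 1×4096 + 12×256 + 6 = 7174 (decimal)
Compute gcd(2068, 7174) = 2
2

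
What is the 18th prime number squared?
The 18th prime number = 61
Compute 61² = 61 × 61 = 3721
3721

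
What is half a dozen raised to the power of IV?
Convert half a dozen (colloquial) → 6 (decimal)
Convert IV (Roman numeral) → 4 (decimal)
Compute 6 ^ 4 = 1296
1296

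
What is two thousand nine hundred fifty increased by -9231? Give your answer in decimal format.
Convert two thousand nine hundred fifty (English words) → 2×1000 + 9×100 + 50 = 2950 (decimal)
Compute 2950 + -9231 = -6281
-6281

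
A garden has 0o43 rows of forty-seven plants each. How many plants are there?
Convert forty-seven (English words) → 47 (decimal)
Convert 0o43 (octal) → 4×8 + 3 = 35 (decimal)
Compute 47 × 35 = 1645
1645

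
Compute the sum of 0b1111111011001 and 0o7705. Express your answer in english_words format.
Convert 0b1111111011001 (binary) → 4096 + 2048 + 1024 + 512 + 256 + 128 + 64 + 16 + 8 + 1 = 8153 (decimal)
Convert 0o7705 (octal) → 7×512 + 7×64 + 5 = 4037 (decimal)
Compute 8153 + 4037 = 12190
Convert 12190 (decimal) → 12190 = 12×1000 + 1×100 + 90 → twelve thousand one hundred ninety (English words)
twelve thousand one hundred ninety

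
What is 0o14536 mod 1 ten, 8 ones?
Convert 0o14536 (octal) → 1×4096 + 4×512 + 5×64 + 3×8 + 6 = 6494 (decimal)
Convert 1 ten, 8 ones (place-value notation) → 1×10 + 8 = 18 (decimal)
Compute 6494 mod 18 = 14
14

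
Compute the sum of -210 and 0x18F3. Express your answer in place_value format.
Convert 0x18F3 (hexadecimal) → 1×4096 + 8×256 + 15×16 + 3 = 6387 (decimal)
Compute -210 + 6387 = 6177
Convert 6177 (decimal) → 6177 = 6×1000 + 1×100 + 7×10 + 7 → 6 thousands, 1 hundred, 7 tens, 7 ones (place-value notation)
6 thousands, 1 hundred, 7 tens, 7 ones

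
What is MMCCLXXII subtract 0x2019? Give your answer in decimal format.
Convert MMCCLXXII (Roman numeral) → 1000 + 1000 + 100 + 100 + 50 + 10 + 10 + 1 + 1 = 2272 (decimal)
Convert 0x2019 (hexadecimal) → 2×4096 + 1×16 + 9 = 8217 (decimal)
Compute 2272 - 8217 = -5945
-5945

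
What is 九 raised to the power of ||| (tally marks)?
Convert 九 (Chinese numeral) → 9 (decimal)
Convert ||| (tally marks) → 3 (decimal)
Compute 9 ^ 3 = 729
729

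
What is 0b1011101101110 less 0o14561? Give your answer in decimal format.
Convert 0b1011101101110 (binary) → 4096 + 1024 + 512 + 256 + 64 + 32 + 8 + 4 + 2 = 5998 (decimal)
Convert 0o14561 (octal) → 1×4096 + 4×512 + 5×64 + 6×8 + 1 = 6513 (decimal)
Compute 5998 - 6513 = -515
-515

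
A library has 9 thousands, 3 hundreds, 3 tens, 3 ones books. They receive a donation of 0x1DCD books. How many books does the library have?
Convert 9 thousands, 3 hundreds, 3 tens, 3 ones (place-value notation) → 9×1000 + 3×100 + 3×10 + 3 = 9333 (decimal)
Convert 0x1DCD (hexadecimal) → 1×4096 + 13×256 + 12×16 + 13 = 7629 (decimal)
Compute 9333 + 7629 = 16962
16962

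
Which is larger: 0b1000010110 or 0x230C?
Convert 0b1000010110 (binary) → 512 + 16 + 4 + 2 = 534 (decimal)
Convert 0x230C (hexadecimal) → 2×4096 + 3×256 + 12 = 8972 (decimal)
Compare 534 vs 8972: larger = 8972
8972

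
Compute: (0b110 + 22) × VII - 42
Convert 0b110 (binary) → 4 + 2 = 6 (decimal)
Convert VII (Roman numeral) → 5 + 1 + 1 = 7 (decimal)
Expression in decimal: (6 + 22) × 7 - 42
Parentheses first: 6 + 22 = 28
Multiply: 28 × 7 = 196
Subtract: 196 - 42 = 154
154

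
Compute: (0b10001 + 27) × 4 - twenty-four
Convert 0b10001 (binary) → 16 + 1 = 17 (decimal)
Convert twenty-four (English words) → 24 (decimal)
Expression in decimal: (17 + 27) × 4 - 24
Parentheses first: 17 + 27 = 44
Multiply: 44 × 4 = 176
Subtract: 176 - 24 = 152
152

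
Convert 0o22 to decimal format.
Convert 0o22 (octal) → 2×8 + 2 = 18 (decimal)
18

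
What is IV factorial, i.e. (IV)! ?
Convert IV (Roman numeral) → 4 (decimal)
Compute 4! = 24
24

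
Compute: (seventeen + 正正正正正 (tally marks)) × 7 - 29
Convert seventeen (English words) → 17 (decimal)
Convert 正正正正正 (tally marks) → 5 + 5 + 5 + 5 + 5 = 25 (decimal)
Expression in decimal: (17 + 25) × 7 - 29
Parentheses first: 17 + 25 = 42
Multiply: 42 × 7 = 294
Subtract: 294 - 29 = 265
265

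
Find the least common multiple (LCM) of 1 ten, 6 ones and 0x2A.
Convert 1 ten, 6 ones (place-value notation) → 1×10 + 6 = 16 (decimal)
Convert 0x2A (hexadecimal) → 2×16 + 10 = 42 (decimal)
Compute lcm(16, 42) = 336
336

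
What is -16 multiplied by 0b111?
Convert 0b111 (binary) → 4 + 2 + 1 = 7 (decimal)
Compute -16 × 7 = -112
-112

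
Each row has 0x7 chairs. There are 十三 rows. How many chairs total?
Convert 0x7 (hexadecimal) → 7 (decimal)
Convert 十三 (Chinese numeral) → 1×10 + 3 = 13 (decimal)
Compute 7 × 13 = 91
91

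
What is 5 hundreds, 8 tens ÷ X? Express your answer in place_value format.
Convert 5 hundreds, 8 tens (place-value notation) → 5×100 + 8×10 = 580 (decimal)
Convert X (Roman numeral) → 10 (decimal)
Compute 580 ÷ 10 = 58
Convert 58 (decimal) → 58 = 5×10 + 8 → 5 tens, 8 ones (place-value notation)
5 tens, 8 ones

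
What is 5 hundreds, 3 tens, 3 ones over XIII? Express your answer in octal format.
Convert 5 hundreds, 3 tens, 3 ones (place-value notation) → 5×100 + 3×10 + 3 = 533 (decimal)
Convert XIII (Roman numeral) → 10 + 1 + 1 + 1 = 13 (decimal)
Compute 533 ÷ 13 = 41
Convert 41 (decimal) → 41 = 5×8 + 1 → 0o51 (octal)
0o51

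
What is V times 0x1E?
Convert V (Roman numeral) → 5 (decimal)
Convert 0x1E (hexadecimal) → 1×16 + 14 = 30 (decimal)
Compute 5 × 30 = 150
150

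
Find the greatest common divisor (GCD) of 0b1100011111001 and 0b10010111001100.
Convert 0b1100011111001 (binary) → 4096 + 2048 + 128 + 64 + 32 + 16 + 8 + 1 = 6393 (decimal)
Convert 0b10010111001100 (binary) → 8192 + 1024 + 256 + 128 + 64 + 8 + 4 = 9676 (decimal)
Compute gcd(6393, 9676) = 1
1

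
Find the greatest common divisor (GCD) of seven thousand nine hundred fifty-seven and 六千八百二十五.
Convert seven thousand nine hundred fifty-seven (English words) → 7×1000 + 9×100 + 57 = 7957 (decimal)
Convert 六千八百二十五 (Chinese numeral) → 6×1000 + 8×100 + 2×10 + 5 = 6825 (decimal)
Compute gcd(7957, 6825) = 1
1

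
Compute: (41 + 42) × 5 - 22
Parentheses first: 41 + 42 = 83
Multiply: 83 × 5 = 415
Subtract: 415 - 22 = 393
393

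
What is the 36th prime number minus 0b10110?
The 36th prime number = 151
Convert 0b10110 (binary) → 16 + 4 + 2 = 22 (decimal)
Compute 151 - 22 = 129
129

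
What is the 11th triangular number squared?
The 11th triangular number = 11×12/2 = 66
Compute 66² = 66 × 66 = 4356
4356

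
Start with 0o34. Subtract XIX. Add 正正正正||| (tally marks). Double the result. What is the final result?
Convert 0o34 (octal) → 3×8 + 4 = 28 (decimal)
Start: 28
Convert XIX (Roman numeral) → 10 + 9 = 19 (decimal)
28 - 19 = 9
Convert 正正正正||| (tally marks) → 5 + 5 + 5 + 5 + 3 = 23 (decimal)
9 + 23 = 32
32 × 2 = 64
64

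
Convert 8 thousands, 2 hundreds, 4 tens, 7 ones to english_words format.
Convert 8 thousands, 2 hundreds, 4 tens, 7 ones (place-value notation) → 8×1000 + 2×100 + 4×10 + 7 = 8247 (decimal)
Convert 8247 (decimal) → 8247 = 8×1000 + 2×100 + 47 → eight thousand two hundred forty-seven (English words)
eight thousand two hundred forty-seven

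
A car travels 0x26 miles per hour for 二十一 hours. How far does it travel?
Convert 0x26 (hexadecimal) → 2×16 + 6 = 38 (decimal)
Convert 二十一 (Chinese numeral) → 2×10 + 1 = 21 (decimal)
Compute 38 × 21 = 798
798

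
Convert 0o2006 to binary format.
Convert 0o2006 (octal) → 2×512 + 6 = 1030 (decimal)
Convert 1030 (decimal) → 1030 = 1024 + 4 + 2 → 0b10000000110 (binary)
0b10000000110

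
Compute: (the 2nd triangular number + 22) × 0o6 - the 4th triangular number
Convert the 2nd triangular number (triangular index) → 2×3/2 = 3 (decimal)
Convert 0o6 (octal) → 6 (decimal)
Convert the 4th triangular number (triangular index) → 4×5/2 = 10 (decimal)
Expression in decimal: (3 + 22) × 6 - 10
Parentheses first: 3 + 22 = 25
Multiply: 25 × 6 = 150
Subtract: 150 - 10 = 140
140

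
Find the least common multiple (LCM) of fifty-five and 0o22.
Convert fifty-five (English words) → 55 (decimal)
Convert 0o22 (octal) → 2×8 + 2 = 18 (decimal)
Compute lcm(55, 18) = 990
990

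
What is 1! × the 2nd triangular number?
Convert 1! (factorial) → 1 (decimal)
Convert the 2nd triangular number (triangular index) → 2×3/2 = 3 (decimal)
Compute 1 × 3 = 3
3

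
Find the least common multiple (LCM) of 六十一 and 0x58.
Convert 六十一 (Chinese numeral) → 6×10 + 1 = 61 (decimal)
Convert 0x58 (hexadecimal) → 5×16 + 8 = 88 (decimal)
Compute lcm(61, 88) = 5368
5368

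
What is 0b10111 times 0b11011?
Convert 0b10111 (binary) → 16 + 4 + 2 + 1 = 23 (decimal)
Convert 0b11011 (binary) → 16 + 8 + 2 + 1 = 27 (decimal)
Compute 23 × 27 = 621
621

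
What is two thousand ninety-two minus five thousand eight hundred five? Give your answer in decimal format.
Convert two thousand ninety-two (English words) → 2×1000 + 92 = 2092 (decimal)
Convert five thousand eight hundred five (English words) → 5×1000 + 8×100 + 5 = 5805 (decimal)
Compute 2092 - 5805 = -3713
-3713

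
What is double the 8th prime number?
The 8th prime number = 19
Compute 19 × 2 = 38
38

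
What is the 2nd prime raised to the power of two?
Convert the 2nd prime (prime index) → 3 (decimal)
Convert two (English words) → 2 (decimal)
Compute 3 ^ 2 = 9
9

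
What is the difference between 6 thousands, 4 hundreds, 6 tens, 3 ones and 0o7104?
Convert 6 thousands, 4 hundreds, 6 tens, 3 ones (place-value notation) → 6×1000 + 4×100 + 6×10 + 3 = 6463 (decimal)
Convert 0o7104 (octal) → 7×512 + 1×64 + 4 = 3652 (decimal)
Difference: |6463 - 3652| = 2811
2811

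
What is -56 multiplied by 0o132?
Convert 0o132 (octal) → 1×64 + 3×8 + 2 = 90 (decimal)
Compute -56 × 90 = -5040
-5040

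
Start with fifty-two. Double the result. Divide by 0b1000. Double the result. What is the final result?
Convert fifty-two (English words) → 52 (decimal)
Start: 52
52 × 2 = 104
Convert 0b1000 (binary) → 8 (decimal)
104 ÷ 8 = 13
13 × 2 = 26
26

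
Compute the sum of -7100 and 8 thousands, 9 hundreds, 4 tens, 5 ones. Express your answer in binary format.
Convert 8 thousands, 9 hundreds, 4 tens, 5 ones (place-value notation) → 8×1000 + 9×100 + 4×10 + 5 = 8945 (decimal)
Compute -7100 + 8945 = 1845
Convert 1845 (decimal) → 1845 = 1024 + 512 + 256 + 32 + 16 + 4 + 1 → 0b11100110101 (binary)
0b11100110101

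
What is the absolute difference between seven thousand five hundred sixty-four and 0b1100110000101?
Convert seven thousand five hundred sixty-four (English words) → 7×1000 + 5×100 + 64 = 7564 (decimal)
Convert 0b1100110000101 (binary) → 4096 + 2048 + 256 + 128 + 4 + 1 = 6533 (decimal)
Compute |7564 - 6533| = 1031
1031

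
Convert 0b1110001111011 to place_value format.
Convert 0b1110001111011 (binary) → 4096 + 2048 + 1024 + 64 + 32 + 16 + 8 + 2 + 1 = 7291 (decimal)
Convert 7291 (decimal) → 7291 = 7×1000 + 2×100 + 9×10 + 1 → 7 thousands, 2 hundreds, 9 tens, 1 one (place-value notation)
7 thousands, 2 hundreds, 9 tens, 1 one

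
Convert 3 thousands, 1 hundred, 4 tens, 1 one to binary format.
Convert 3 thousands, 1 hundred, 4 tens, 1 one (place-value notation) → 3×1000 + 1×100 + 4×10 + 1 = 3141 (decimal)
Convert 3141 (decimal) → 3141 = 2048 + 1024 + 64 + 4 + 1 → 0b110001000101 (binary)
0b110001000101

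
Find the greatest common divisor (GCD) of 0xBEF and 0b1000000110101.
Convert 0xBEF (hexadecimal) → 11×256 + 14×16 + 15 = 3055 (decimal)
Convert 0b1000000110101 (binary) → 4096 + 32 + 16 + 4 + 1 = 4149 (decimal)
Compute gcd(3055, 4149) = 1
1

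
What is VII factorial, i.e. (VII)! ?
Convert VII (Roman numeral) → 5 + 1 + 1 = 7 (decimal)
Compute 7! = 5040
5040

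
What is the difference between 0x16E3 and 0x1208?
Convert 0x16E3 (hexadecimal) → 1×4096 + 6×256 + 14×16 + 3 = 5859 (decimal)
Convert 0x1208 (hexadecimal) → 1×4096 + 2×256 + 8 = 4616 (decimal)
Difference: |5859 - 4616| = 1243
1243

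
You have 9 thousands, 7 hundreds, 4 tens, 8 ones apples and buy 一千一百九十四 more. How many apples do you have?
Convert 9 thousands, 7 hundreds, 4 tens, 8 ones (place-value notation) → 9×1000 + 7×100 + 4×10 + 8 = 9748 (decimal)
Convert 一千一百九十四 (Chinese numeral) → 1×1000 + 1×100 + 9×10 + 4 = 1194 (decimal)
Compute 9748 + 1194 = 10942
10942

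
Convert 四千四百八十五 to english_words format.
Convert 四千四百八十五 (Chinese numeral) → 4×1000 + 4×100 + 8×10 + 5 = 4485 (decimal)
Convert 4485 (decimal) → 4485 = 4×1000 + 4×100 + 85 → four thousand four hundred eighty-five (English words)
four thousand four hundred eighty-five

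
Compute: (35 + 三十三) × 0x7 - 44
Convert 三十三 (Chinese numeral) → 3×10 + 3 = 33 (decimal)
Convert 0x7 (hexadecimal) → 7 (decimal)
Expression in decimal: (35 + 33) × 7 - 44
Parentheses first: 35 + 33 = 68
Multiply: 68 × 7 = 476
Subtract: 476 - 44 = 432
432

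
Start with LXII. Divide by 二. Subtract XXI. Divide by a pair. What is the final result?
Convert LXII (Roman numeral) → 50 + 10 + 1 + 1 = 62 (decimal)
Start: 62
Convert 二 (Chinese numeral) → 2 (decimal)
62 ÷ 2 = 31
Convert XXI (Roman numeral) → 10 + 10 + 1 = 21 (decimal)
31 - 21 = 10
Convert a pair (colloquial) → 2 (decimal)
10 ÷ 2 = 5
5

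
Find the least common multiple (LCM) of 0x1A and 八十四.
Convert 0x1A (hexadecimal) → 1×16 + 10 = 26 (decimal)
Convert 八十四 (Chinese numeral) → 8×10 + 4 = 84 (decimal)
Compute lcm(26, 84) = 1092
1092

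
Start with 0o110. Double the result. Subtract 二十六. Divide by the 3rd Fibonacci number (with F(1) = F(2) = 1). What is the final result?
Convert 0o110 (octal) → 1×64 + 1×8 = 72 (decimal)
Start: 72
72 × 2 = 144
Convert 二十六 (Chinese numeral) → 2×10 + 6 = 26 (decimal)
144 - 26 = 118
Convert the 3rd Fibonacci number (with F(1) = F(2) = 1) (Fibonacci index) → 1, 1, 2 → 2 (decimal)
118 ÷ 2 = 59
59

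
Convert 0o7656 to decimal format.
Convert 0o7656 (octal) → 7×512 + 6×64 + 5×8 + 6 = 4014 (decimal)
4014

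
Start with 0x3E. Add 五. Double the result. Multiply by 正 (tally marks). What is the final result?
Convert 0x3E (hexadecimal) → 3×16 + 14 = 62 (decimal)
Start: 62
Convert 五 (Chinese numeral) → 5 (decimal)
62 + 5 = 67
67 × 2 = 134
Convert 正 (tally marks) → 5 (decimal)
134 × 5 = 670
670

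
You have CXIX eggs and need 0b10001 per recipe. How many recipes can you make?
Convert CXIX (Roman numeral) → 100 + 10 + 9 = 119 (decimal)
Convert 0b10001 (binary) → 16 + 1 = 17 (decimal)
Compute 119 ÷ 17 = 7
7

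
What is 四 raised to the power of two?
Convert 四 (Chinese numeral) → 4 (decimal)
Convert two (English words) → 2 (decimal)
Compute 4 ^ 2 = 16
16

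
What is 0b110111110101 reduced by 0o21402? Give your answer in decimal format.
Convert 0b110111110101 (binary) → 2048 + 1024 + 256 + 128 + 64 + 32 + 16 + 4 + 1 = 3573 (decimal)
Convert 0o21402 (octal) → 2×4096 + 1×512 + 4×64 + 2 = 8962 (decimal)
Compute 3573 - 8962 = -5389
-5389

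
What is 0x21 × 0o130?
Convert 0x21 (hexadecimal) → 2×16 + 1 = 33 (decimal)
Convert 0o130 (octal) → 1×64 + 3×8 = 88 (decimal)
Compute 33 × 88 = 2904
2904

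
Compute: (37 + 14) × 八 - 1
Convert 八 (Chinese numeral) → 8 (decimal)
Expression in decimal: (37 + 14) × 8 - 1
Parentheses first: 37 + 14 = 51
Multiply: 51 × 8 = 408
Subtract: 408 - 1 = 407
407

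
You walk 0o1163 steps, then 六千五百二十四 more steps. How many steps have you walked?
Convert 0o1163 (octal) → 1×512 + 1×64 + 6×8 + 3 = 627 (decimal)
Convert 六千五百二十四 (Chinese numeral) → 6×1000 + 5×100 + 2×10 + 4 = 6524 (decimal)
Compute 627 + 6524 = 7151
7151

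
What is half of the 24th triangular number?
The 24th triangular number = 24×25/2 = 300
Compute 300 ÷ 2 = 150
150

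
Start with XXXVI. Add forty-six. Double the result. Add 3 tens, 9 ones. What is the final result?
Convert XXXVI (Roman numeral) → 10 + 10 + 10 + 5 + 1 = 36 (decimal)
Start: 36
Convert forty-six (English words) → 46 (decimal)
36 + 46 = 82
82 × 2 = 164
Convert 3 tens, 9 ones (place-value notation) → 3×10 + 9 = 39 (decimal)
164 + 39 = 203
203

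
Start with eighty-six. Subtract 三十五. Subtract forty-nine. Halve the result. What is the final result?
Convert eighty-six (English words) → 86 (decimal)
Start: 86
Convert 三十五 (Chinese numeral) → 3×10 + 5 = 35 (decimal)
86 - 35 = 51
Convert forty-nine (English words) → 49 (decimal)
51 - 49 = 2
2 ÷ 2 = 1
1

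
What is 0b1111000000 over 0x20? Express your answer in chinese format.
Convert 0b1111000000 (binary) → 512 + 256 + 128 + 64 = 960 (decimal)
Convert 0x20 (hexadecimal) → 2×16 = 32 (decimal)
Compute 960 ÷ 32 = 30
Convert 30 (decimal) → 30 = 3×10 → 三十 (Chinese numeral)
三十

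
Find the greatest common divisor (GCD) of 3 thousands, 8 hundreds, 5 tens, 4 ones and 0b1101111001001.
Convert 3 thousands, 8 hundreds, 5 tens, 4 ones (place-value notation) → 3×1000 + 8×100 + 5×10 + 4 = 3854 (decimal)
Convert 0b1101111001001 (binary) → 4096 + 2048 + 512 + 256 + 128 + 64 + 8 + 1 = 7113 (decimal)
Compute gcd(3854, 7113) = 1
1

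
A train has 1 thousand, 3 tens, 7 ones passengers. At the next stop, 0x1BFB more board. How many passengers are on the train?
Convert 1 thousand, 3 tens, 7 ones (place-value notation) → 1×1000 + 3×10 + 7 = 1037 (decimal)
Convert 0x1BFB (hexadecimal) → 1×4096 + 11×256 + 15×16 + 11 = 7163 (decimal)
Compute 1037 + 7163 = 8200
8200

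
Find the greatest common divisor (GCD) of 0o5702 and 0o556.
Convert 0o5702 (octal) → 5×512 + 7×64 + 2 = 3010 (decimal)
Convert 0o556 (octal) → 5×64 + 5×8 + 6 = 366 (decimal)
Compute gcd(3010, 366) = 2
2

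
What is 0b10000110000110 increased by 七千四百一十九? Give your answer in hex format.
Convert 0b10000110000110 (binary) → 8192 + 256 + 128 + 4 + 2 = 8582 (decimal)
Convert 七千四百一十九 (Chinese numeral) → 7×1000 + 4×100 + 1×10 + 9 = 7419 (decimal)
Compute 8582 + 7419 = 16001
Convert 16001 (decimal) → 16001 = 3×4096 + 14×256 + 8×16 + 1 → 0x3E81 (hexadecimal)
0x3E81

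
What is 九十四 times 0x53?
Convert 九十四 (Chinese numeral) → 9×10 + 4 = 94 (decimal)
Convert 0x53 (hexadecimal) → 5×16 + 3 = 83 (decimal)
Compute 94 × 83 = 7802
7802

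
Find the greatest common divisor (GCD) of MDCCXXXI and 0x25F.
Convert MDCCXXXI (Roman numeral) → 1000 + 500 + 100 + 100 + 10 + 10 + 10 + 1 = 1731 (decimal)
Convert 0x25F (hexadecimal) → 2×256 + 5×16 + 15 = 607 (decimal)
Compute gcd(1731, 607) = 1
1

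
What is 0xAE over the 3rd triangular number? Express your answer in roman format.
Convert 0xAE (hexadecimal) → 10×16 + 14 = 174 (decimal)
Convert the 3rd triangular number (triangular index) → 3×4/2 = 6 (decimal)
Compute 174 ÷ 6 = 29
Convert 29 (decimal) → 29 = 10 + 10 + 9 → XXIX (Roman numeral)
XXIX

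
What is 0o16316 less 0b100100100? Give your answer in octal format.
Convert 0o16316 (octal) → 1×4096 + 6×512 + 3×64 + 1×8 + 6 = 7374 (decimal)
Convert 0b100100100 (binary) → 256 + 32 + 4 = 292 (decimal)
Compute 7374 - 292 = 7082
Convert 7082 (decimal) → 7082 = 1×4096 + 5×512 + 6×64 + 5×8 + 2 → 0o15652 (octal)
0o15652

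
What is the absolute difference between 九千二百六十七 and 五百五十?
Convert 九千二百六十七 (Chinese numeral) → 9×1000 + 2×100 + 6×10 + 7 = 9267 (decimal)
Convert 五百五十 (Chinese numeral) → 5×100 + 5×10 = 550 (decimal)
Compute |9267 - 550| = 8717
8717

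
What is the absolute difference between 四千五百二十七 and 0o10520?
Convert 四千五百二十七 (Chinese numeral) → 4×1000 + 5×100 + 2×10 + 7 = 4527 (decimal)
Convert 0o10520 (octal) → 1×4096 + 5×64 + 2×8 = 4432 (decimal)
Compute |4527 - 4432| = 95
95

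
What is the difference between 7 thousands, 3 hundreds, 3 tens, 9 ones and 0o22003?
Convert 7 thousands, 3 hundreds, 3 tens, 9 ones (place-value notation) → 7×1000 + 3×100 + 3×10 + 9 = 7339 (decimal)
Convert 0o22003 (octal) → 2×4096 + 2×512 + 3 = 9219 (decimal)
Difference: |7339 - 9219| = 1880
1880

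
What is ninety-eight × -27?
Convert ninety-eight (English words) → 98 (decimal)
Compute 98 × -27 = -2646
-2646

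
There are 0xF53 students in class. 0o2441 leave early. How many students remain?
Convert 0xF53 (hexadecimal) → 15×256 + 5×16 + 3 = 3923 (decimal)
Convert 0o2441 (octal) → 2×512 + 4×64 + 4×8 + 1 = 1313 (decimal)
Compute 3923 - 1313 = 2610
2610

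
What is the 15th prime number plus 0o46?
The 15th prime number = 47
Convert 0o46 (octal) → 4×8 + 6 = 38 (decimal)
Compute 47 + 38 = 85
85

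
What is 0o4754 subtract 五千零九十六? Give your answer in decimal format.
Convert 0o4754 (octal) → 4×512 + 7×64 + 5×8 + 4 = 2540 (decimal)
Convert 五千零九十六 (Chinese numeral) → 5×1000 + 9×10 + 6 = 5096 (decimal)
Compute 2540 - 5096 = -2556
-2556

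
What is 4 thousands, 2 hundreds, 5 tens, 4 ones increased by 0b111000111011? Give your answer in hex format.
Convert 4 thousands, 2 hundreds, 5 tens, 4 ones (place-value notation) → 4×1000 + 2×100 + 5×10 + 4 = 4254 (decimal)
Convert 0b111000111011 (binary) → 2048 + 1024 + 512 + 32 + 16 + 8 + 2 + 1 = 3643 (decimal)
Compute 4254 + 3643 = 7897
Convert 7897 (decimal) → 7897 = 1×4096 + 14×256 + 13×16 + 9 → 0x1ED9 (hexadecimal)
0x1ED9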